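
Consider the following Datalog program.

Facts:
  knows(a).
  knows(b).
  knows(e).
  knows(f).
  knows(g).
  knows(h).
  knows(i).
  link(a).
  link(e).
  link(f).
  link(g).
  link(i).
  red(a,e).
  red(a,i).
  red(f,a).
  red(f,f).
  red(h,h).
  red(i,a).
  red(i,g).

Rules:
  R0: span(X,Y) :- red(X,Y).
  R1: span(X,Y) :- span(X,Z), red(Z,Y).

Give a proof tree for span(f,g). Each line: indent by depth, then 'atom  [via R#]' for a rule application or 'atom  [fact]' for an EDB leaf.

span(f,g)  [via R1]
  span(f,i)  [via R1]
    span(f,a)  [via R0]
      red(f,a)  [fact]
    red(a,i)  [fact]
  red(i,g)  [fact]

round 1: derive span(a,e) via R0 from red(a,e)
round 1: derive span(a,i) via R0 from red(a,i)
round 1: derive span(f,a) via R0 from red(f,a)
round 1: derive span(f,f) via R0 from red(f,f)
round 1: derive span(h,h) via R0 from red(h,h)
round 1: derive span(i,a) via R0 from red(i,a)
round 1: derive span(i,g) via R0 from red(i,g)
round 2: derive span(a,a) via R1 from span(a,i), red(i,a)
round 2: derive span(a,g) via R1 from span(a,i), red(i,g)
round 2: derive span(f,e) via R1 from span(f,a), red(a,e)
round 2: derive span(f,i) via R1 from span(f,a), red(a,i)
round 2: derive span(i,e) via R1 from span(i,a), red(a,e)
round 2: derive span(i,i) via R1 from span(i,a), red(a,i)
round 3: derive span(f,g) via R1 from span(f,i), red(i,g)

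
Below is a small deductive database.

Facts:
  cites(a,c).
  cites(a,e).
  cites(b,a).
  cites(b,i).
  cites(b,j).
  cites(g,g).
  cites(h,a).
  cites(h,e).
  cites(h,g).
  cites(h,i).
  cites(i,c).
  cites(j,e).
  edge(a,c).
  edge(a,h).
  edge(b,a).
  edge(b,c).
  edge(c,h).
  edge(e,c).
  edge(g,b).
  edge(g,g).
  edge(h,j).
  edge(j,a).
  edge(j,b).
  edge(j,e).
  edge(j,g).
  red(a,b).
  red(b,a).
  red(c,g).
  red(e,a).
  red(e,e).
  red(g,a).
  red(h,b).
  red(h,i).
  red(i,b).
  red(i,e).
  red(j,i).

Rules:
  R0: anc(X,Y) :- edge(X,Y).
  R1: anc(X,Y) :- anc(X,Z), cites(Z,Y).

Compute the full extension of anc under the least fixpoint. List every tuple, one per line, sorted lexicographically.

round 1: derive anc(a,c) via R0 from edge(a,c)
round 1: derive anc(a,h) via R0 from edge(a,h)
round 1: derive anc(b,a) via R0 from edge(b,a)
round 1: derive anc(b,c) via R0 from edge(b,c)
round 1: derive anc(c,h) via R0 from edge(c,h)
round 1: derive anc(e,c) via R0 from edge(e,c)
round 1: derive anc(g,b) via R0 from edge(g,b)
round 1: derive anc(g,g) via R0 from edge(g,g)
round 1: derive anc(h,j) via R0 from edge(h,j)
round 1: derive anc(j,a) via R0 from edge(j,a)
round 1: derive anc(j,b) via R0 from edge(j,b)
round 1: derive anc(j,e) via R0 from edge(j,e)
round 1: derive anc(j,g) via R0 from edge(j,g)
round 2: derive anc(a,a) via R1 from anc(a,h), cites(h,a)
round 2: derive anc(a,e) via R1 from anc(a,h), cites(h,e)
round 2: derive anc(a,g) via R1 from anc(a,h), cites(h,g)
round 2: derive anc(a,i) via R1 from anc(a,h), cites(h,i)
round 2: derive anc(b,e) via R1 from anc(b,a), cites(a,e)
round 2: derive anc(c,a) via R1 from anc(c,h), cites(h,a)
round 2: derive anc(c,e) via R1 from anc(c,h), cites(h,e)
round 2: derive anc(c,g) via R1 from anc(c,h), cites(h,g)
round 2: derive anc(c,i) via R1 from anc(c,h), cites(h,i)
round 2: derive anc(g,a) via R1 from anc(g,b), cites(b,a)
round 2: derive anc(g,i) via R1 from anc(g,b), cites(b,i)
round 2: derive anc(g,j) via R1 from anc(g,b), cites(b,j)
round 2: derive anc(h,e) via R1 from anc(h,j), cites(j,e)
round 2: derive anc(j,c) via R1 from anc(j,a), cites(a,c)
round 2: derive anc(j,i) via R1 from anc(j,b), cites(b,i)
round 2: derive anc(j,j) via R1 from anc(j,b), cites(b,j)
round 3: derive anc(c,c) via R1 from anc(c,a), cites(a,c)
round 3: derive anc(g,c) via R1 from anc(g,a), cites(a,c)
round 3: derive anc(g,e) via R1 from anc(g,a), cites(a,e)

anc(a,a)
anc(a,c)
anc(a,e)
anc(a,g)
anc(a,h)
anc(a,i)
anc(b,a)
anc(b,c)
anc(b,e)
anc(c,a)
anc(c,c)
anc(c,e)
anc(c,g)
anc(c,h)
anc(c,i)
anc(e,c)
anc(g,a)
anc(g,b)
anc(g,c)
anc(g,e)
anc(g,g)
anc(g,i)
anc(g,j)
anc(h,e)
anc(h,j)
anc(j,a)
anc(j,b)
anc(j,c)
anc(j,e)
anc(j,g)
anc(j,i)
anc(j,j)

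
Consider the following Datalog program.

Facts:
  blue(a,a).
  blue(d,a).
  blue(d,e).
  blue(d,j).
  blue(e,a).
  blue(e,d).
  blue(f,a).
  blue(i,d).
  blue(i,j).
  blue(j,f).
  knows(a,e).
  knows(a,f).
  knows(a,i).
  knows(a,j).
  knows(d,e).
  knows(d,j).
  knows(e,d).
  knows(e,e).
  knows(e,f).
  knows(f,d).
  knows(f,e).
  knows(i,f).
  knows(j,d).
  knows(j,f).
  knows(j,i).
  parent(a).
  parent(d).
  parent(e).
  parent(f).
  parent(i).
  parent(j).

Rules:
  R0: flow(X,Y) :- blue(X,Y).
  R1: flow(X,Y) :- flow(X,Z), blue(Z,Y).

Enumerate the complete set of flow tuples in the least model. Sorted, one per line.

flow(a,a)
flow(d,a)
flow(d,d)
flow(d,e)
flow(d,f)
flow(d,j)
flow(e,a)
flow(e,d)
flow(e,e)
flow(e,f)
flow(e,j)
flow(f,a)
flow(i,a)
flow(i,d)
flow(i,e)
flow(i,f)
flow(i,j)
flow(j,a)
flow(j,f)

round 1: derive flow(a,a) via R0 from blue(a,a)
round 1: derive flow(d,a) via R0 from blue(d,a)
round 1: derive flow(d,e) via R0 from blue(d,e)
round 1: derive flow(d,j) via R0 from blue(d,j)
round 1: derive flow(e,a) via R0 from blue(e,a)
round 1: derive flow(e,d) via R0 from blue(e,d)
round 1: derive flow(f,a) via R0 from blue(f,a)
round 1: derive flow(i,d) via R0 from blue(i,d)
round 1: derive flow(i,j) via R0 from blue(i,j)
round 1: derive flow(j,f) via R0 from blue(j,f)
round 2: derive flow(d,d) via R1 from flow(d,e), blue(e,d)
round 2: derive flow(d,f) via R1 from flow(d,j), blue(j,f)
round 2: derive flow(e,e) via R1 from flow(e,d), blue(d,e)
round 2: derive flow(e,j) via R1 from flow(e,d), blue(d,j)
round 2: derive flow(i,a) via R1 from flow(i,d), blue(d,a)
round 2: derive flow(i,e) via R1 from flow(i,d), blue(d,e)
round 2: derive flow(i,f) via R1 from flow(i,j), blue(j,f)
round 2: derive flow(j,a) via R1 from flow(j,f), blue(f,a)
round 3: derive flow(e,f) via R1 from flow(e,j), blue(j,f)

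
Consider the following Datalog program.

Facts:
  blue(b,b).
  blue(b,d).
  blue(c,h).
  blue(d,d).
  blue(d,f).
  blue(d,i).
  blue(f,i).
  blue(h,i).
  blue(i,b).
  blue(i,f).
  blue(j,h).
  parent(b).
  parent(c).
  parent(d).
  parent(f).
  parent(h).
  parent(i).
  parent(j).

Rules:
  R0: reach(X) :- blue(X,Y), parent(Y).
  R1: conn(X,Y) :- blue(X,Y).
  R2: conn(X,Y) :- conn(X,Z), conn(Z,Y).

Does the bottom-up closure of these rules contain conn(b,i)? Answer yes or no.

yes

round 1: derive conn(b,b) via R1 from blue(b,b)
round 1: derive conn(b,d) via R1 from blue(b,d)
round 1: derive conn(c,h) via R1 from blue(c,h)
round 1: derive conn(d,d) via R1 from blue(d,d)
round 1: derive conn(d,f) via R1 from blue(d,f)
round 1: derive conn(d,i) via R1 from blue(d,i)
round 1: derive conn(f,i) via R1 from blue(f,i)
round 1: derive conn(h,i) via R1 from blue(h,i)
round 1: derive conn(i,b) via R1 from blue(i,b)
round 1: derive conn(i,f) via R1 from blue(i,f)
round 1: derive conn(j,h) via R1 from blue(j,h)
round 2: derive conn(b,f) via R2 from conn(b,d), conn(d,f)
round 2: derive conn(b,i) via R2 from conn(b,d), conn(d,i)
round 2: derive conn(c,i) via R2 from conn(c,h), conn(h,i)
round 2: derive conn(d,b) via R2 from conn(d,i), conn(i,b)
round 2: derive conn(f,b) via R2 from conn(f,i), conn(i,b)
round 2: derive conn(f,f) via R2 from conn(f,i), conn(i,f)
round 2: derive conn(h,b) via R2 from conn(h,i), conn(i,b)
round 2: derive conn(h,f) via R2 from conn(h,i), conn(i,f)
round 2: derive conn(i,d) via R2 from conn(i,b), conn(b,d)
round 2: derive conn(i,i) via R2 from conn(i,f), conn(f,i)
round 2: derive conn(j,i) via R2 from conn(j,h), conn(h,i)
round 3: derive conn(c,b) via R2 from conn(c,h), conn(h,b)
round 3: derive conn(c,d) via R2 from conn(c,i), conn(i,d)
round 3: derive conn(c,f) via R2 from conn(c,h), conn(h,f)
round 3: derive conn(f,d) via R2 from conn(f,b), conn(b,d)
round 3: derive conn(h,d) via R2 from conn(h,b), conn(b,d)
round 3: derive conn(j,b) via R2 from conn(j,h), conn(h,b)
round 3: derive conn(j,d) via R2 from conn(j,i), conn(i,d)
round 3: derive conn(j,f) via R2 from conn(j,h), conn(h,f)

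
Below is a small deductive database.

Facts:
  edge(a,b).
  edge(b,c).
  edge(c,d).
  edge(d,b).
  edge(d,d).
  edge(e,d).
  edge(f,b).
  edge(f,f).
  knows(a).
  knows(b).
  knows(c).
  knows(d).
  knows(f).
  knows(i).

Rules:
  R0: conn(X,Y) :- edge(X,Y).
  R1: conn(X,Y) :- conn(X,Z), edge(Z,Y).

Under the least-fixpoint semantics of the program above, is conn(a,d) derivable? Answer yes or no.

yes

round 1: derive conn(a,b) via R0 from edge(a,b)
round 1: derive conn(b,c) via R0 from edge(b,c)
round 1: derive conn(c,d) via R0 from edge(c,d)
round 1: derive conn(d,b) via R0 from edge(d,b)
round 1: derive conn(d,d) via R0 from edge(d,d)
round 1: derive conn(e,d) via R0 from edge(e,d)
round 1: derive conn(f,b) via R0 from edge(f,b)
round 1: derive conn(f,f) via R0 from edge(f,f)
round 2: derive conn(a,c) via R1 from conn(a,b), edge(b,c)
round 2: derive conn(b,d) via R1 from conn(b,c), edge(c,d)
round 2: derive conn(c,b) via R1 from conn(c,d), edge(d,b)
round 2: derive conn(d,c) via R1 from conn(d,b), edge(b,c)
round 2: derive conn(e,b) via R1 from conn(e,d), edge(d,b)
round 2: derive conn(f,c) via R1 from conn(f,b), edge(b,c)
round 3: derive conn(a,d) via R1 from conn(a,c), edge(c,d)
round 3: derive conn(b,b) via R1 from conn(b,d), edge(d,b)
round 3: derive conn(c,c) via R1 from conn(c,b), edge(b,c)
round 3: derive conn(e,c) via R1 from conn(e,b), edge(b,c)
round 3: derive conn(f,d) via R1 from conn(f,c), edge(c,d)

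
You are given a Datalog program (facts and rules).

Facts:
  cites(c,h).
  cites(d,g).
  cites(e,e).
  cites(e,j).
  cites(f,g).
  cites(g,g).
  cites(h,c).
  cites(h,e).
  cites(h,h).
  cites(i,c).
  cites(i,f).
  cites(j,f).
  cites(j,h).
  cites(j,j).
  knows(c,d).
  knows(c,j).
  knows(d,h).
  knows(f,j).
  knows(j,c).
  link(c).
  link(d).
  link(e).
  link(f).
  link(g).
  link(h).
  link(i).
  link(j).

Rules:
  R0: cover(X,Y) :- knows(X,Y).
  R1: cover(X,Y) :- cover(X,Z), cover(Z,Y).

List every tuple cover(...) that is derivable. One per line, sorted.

round 1: derive cover(c,d) via R0 from knows(c,d)
round 1: derive cover(c,j) via R0 from knows(c,j)
round 1: derive cover(d,h) via R0 from knows(d,h)
round 1: derive cover(f,j) via R0 from knows(f,j)
round 1: derive cover(j,c) via R0 from knows(j,c)
round 2: derive cover(c,c) via R1 from cover(c,j), cover(j,c)
round 2: derive cover(c,h) via R1 from cover(c,d), cover(d,h)
round 2: derive cover(f,c) via R1 from cover(f,j), cover(j,c)
round 2: derive cover(j,d) via R1 from cover(j,c), cover(c,d)
round 2: derive cover(j,j) via R1 from cover(j,c), cover(c,j)
round 3: derive cover(f,d) via R1 from cover(f,c), cover(c,d)
round 3: derive cover(f,h) via R1 from cover(f,c), cover(c,h)
round 3: derive cover(j,h) via R1 from cover(j,c), cover(c,h)

cover(c,c)
cover(c,d)
cover(c,h)
cover(c,j)
cover(d,h)
cover(f,c)
cover(f,d)
cover(f,h)
cover(f,j)
cover(j,c)
cover(j,d)
cover(j,h)
cover(j,j)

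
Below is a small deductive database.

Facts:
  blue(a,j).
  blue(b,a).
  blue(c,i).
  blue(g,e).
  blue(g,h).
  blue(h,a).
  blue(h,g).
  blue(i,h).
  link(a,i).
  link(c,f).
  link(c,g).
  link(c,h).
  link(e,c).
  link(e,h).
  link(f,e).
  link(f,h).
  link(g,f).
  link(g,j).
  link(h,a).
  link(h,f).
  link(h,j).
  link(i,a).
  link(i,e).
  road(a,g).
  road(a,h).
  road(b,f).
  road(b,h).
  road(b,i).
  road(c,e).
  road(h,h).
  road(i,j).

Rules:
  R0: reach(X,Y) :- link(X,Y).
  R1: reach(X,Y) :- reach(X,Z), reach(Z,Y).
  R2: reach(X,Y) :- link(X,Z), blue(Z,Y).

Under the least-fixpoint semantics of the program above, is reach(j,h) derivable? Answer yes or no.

no

round 1: derive reach(a,i) via R0 from link(a,i)
round 1: derive reach(c,f) via R0 from link(c,f)
round 1: derive reach(c,g) via R0 from link(c,g)
round 1: derive reach(c,h) via R0 from link(c,h)
round 1: derive reach(e,c) via R0 from link(e,c)
round 1: derive reach(e,h) via R0 from link(e,h)
round 1: derive reach(f,e) via R0 from link(f,e)
round 1: derive reach(f,h) via R0 from link(f,h)
round 1: derive reach(g,f) via R0 from link(g,f)
round 1: derive reach(g,j) via R0 from link(g,j)
round 1: derive reach(h,a) via R0 from link(h,a)
round 1: derive reach(h,f) via R0 from link(h,f)
round 1: derive reach(h,j) via R0 from link(h,j)
round 1: derive reach(i,a) via R0 from link(i,a)
round 1: derive reach(i,e) via R0 from link(i,e)
round 1: derive reach(a,h) via R2 from link(a,i), blue(i,h)
round 1: derive reach(c,a) via R2 from link(c,h), blue(h,a)
round 1: derive reach(c,e) via R2 from link(c,g), blue(g,e)
round 1: derive reach(e,a) via R2 from link(e,h), blue(h,a)
round 1: derive reach(e,g) via R2 from link(e,h), blue(h,g)
round 1: derive reach(e,i) via R2 from link(e,c), blue(c,i)
round 1: derive reach(f,a) via R2 from link(f,h), blue(h,a)
round 1: derive reach(f,g) via R2 from link(f,h), blue(h,g)
round 1: derive reach(i,j) via R2 from link(i,a), blue(a,j)
round 2: derive reach(a,a) via R1 from reach(a,h), reach(h,a)
round 2: derive reach(a,e) via R1 from reach(a,i), reach(i,e)
round 2: derive reach(a,f) via R1 from reach(a,h), reach(h,f)
round 2: derive reach(a,j) via R1 from reach(a,h), reach(h,j)
round 2: derive reach(c,c) via R1 from reach(c,e), reach(e,c)
round 2: derive reach(c,i) via R1 from reach(c,a), reach(a,i)
round 2: derive reach(c,j) via R1 from reach(c,g), reach(g,j)
round 2: derive reach(e,e) via R1 from reach(e,c), reach(c,e)
round 2: derive reach(e,f) via R1 from reach(e,c), reach(c,f)
round 2: derive reach(e,j) via R1 from reach(e,g), reach(g,j)
round 2: derive reach(f,c) via R1 from reach(f,e), reach(e,c)
round 2: derive reach(f,f) via R1 from reach(f,g), reach(g,f)
round 2: derive reach(f,i) via R1 from reach(f,a), reach(a,i)
round 2: derive reach(f,j) via R1 from reach(f,g), reach(g,j)
round 2: derive reach(g,a) via R1 from reach(g,f), reach(f,a)
round 2: derive reach(g,e) via R1 from reach(g,f), reach(f,e)
round 2: derive reach(g,g) via R1 from reach(g,f), reach(f,g)
round 2: derive reach(g,h) via R1 from reach(g,f), reach(f,h)
round 2: derive reach(h,e) via R1 from reach(h,f), reach(f,e)
round 2: derive reach(h,g) via R1 from reach(h,f), reach(f,g)
round 2: derive reach(h,h) via R1 from reach(h,a), reach(a,h)
round 2: derive reach(h,i) via R1 from reach(h,a), reach(a,i)
round 2: derive reach(i,c) via R1 from reach(i,e), reach(e,c)
round 2: derive reach(i,g) via R1 from reach(i,e), reach(e,g)
round 2: derive reach(i,h) via R1 from reach(i,a), reach(a,h)
round 2: derive reach(i,i) via R1 from reach(i,a), reach(a,i)
round 3: derive reach(a,c) via R1 from reach(a,e), reach(e,c)
round 3: derive reach(a,g) via R1 from reach(a,e), reach(e,g)
round 3: derive reach(g,c) via R1 from reach(g,e), reach(e,c)
round 3: derive reach(g,i) via R1 from reach(g,a), reach(a,i)
round 3: derive reach(h,c) via R1 from reach(h,e), reach(e,c)
round 3: derive reach(i,f) via R1 from reach(i,a), reach(a,f)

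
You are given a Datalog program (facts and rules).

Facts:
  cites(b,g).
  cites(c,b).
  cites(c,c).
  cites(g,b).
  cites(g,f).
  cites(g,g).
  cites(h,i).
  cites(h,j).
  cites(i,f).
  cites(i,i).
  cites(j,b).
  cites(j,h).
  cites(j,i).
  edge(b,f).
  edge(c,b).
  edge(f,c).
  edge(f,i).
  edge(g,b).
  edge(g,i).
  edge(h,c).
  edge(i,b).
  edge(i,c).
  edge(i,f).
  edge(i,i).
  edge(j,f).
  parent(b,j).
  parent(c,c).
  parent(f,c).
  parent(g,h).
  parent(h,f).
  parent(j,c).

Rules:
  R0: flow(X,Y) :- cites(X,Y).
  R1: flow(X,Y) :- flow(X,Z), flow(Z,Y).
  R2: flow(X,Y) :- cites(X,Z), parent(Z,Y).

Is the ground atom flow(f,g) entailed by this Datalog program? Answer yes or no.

round 1: derive flow(b,g) via R0 from cites(b,g)
round 1: derive flow(c,b) via R0 from cites(c,b)
round 1: derive flow(c,c) via R0 from cites(c,c)
round 1: derive flow(g,b) via R0 from cites(g,b)
round 1: derive flow(g,f) via R0 from cites(g,f)
round 1: derive flow(g,g) via R0 from cites(g,g)
round 1: derive flow(h,i) via R0 from cites(h,i)
round 1: derive flow(h,j) via R0 from cites(h,j)
round 1: derive flow(i,f) via R0 from cites(i,f)
round 1: derive flow(i,i) via R0 from cites(i,i)
round 1: derive flow(j,b) via R0 from cites(j,b)
round 1: derive flow(j,h) via R0 from cites(j,h)
round 1: derive flow(j,i) via R0 from cites(j,i)
round 1: derive flow(b,h) via R2 from cites(b,g), parent(g,h)
round 1: derive flow(c,j) via R2 from cites(c,b), parent(b,j)
round 1: derive flow(g,c) via R2 from cites(g,f), parent(f,c)
round 1: derive flow(g,h) via R2 from cites(g,g), parent(g,h)
round 1: derive flow(g,j) via R2 from cites(g,b), parent(b,j)
round 1: derive flow(h,c) via R2 from cites(h,j), parent(j,c)
round 1: derive flow(i,c) via R2 from cites(i,f), parent(f,c)
round 1: derive flow(j,f) via R2 from cites(j,h), parent(h,f)
round 1: derive flow(j,j) via R2 from cites(j,b), parent(b,j)
round 2: derive flow(b,b) via R1 from flow(b,g), flow(g,b)
round 2: derive flow(b,c) via R1 from flow(b,g), flow(g,c)
round 2: derive flow(b,f) via R1 from flow(b,g), flow(g,f)
round 2: derive flow(b,i) via R1 from flow(b,h), flow(h,i)
round 2: derive flow(b,j) via R1 from flow(b,g), flow(g,j)
round 2: derive flow(c,f) via R1 from flow(c,j), flow(j,f)
round 2: derive flow(c,g) via R1 from flow(c,b), flow(b,g)
round 2: derive flow(c,h) via R1 from flow(c,b), flow(b,h)
round 2: derive flow(c,i) via R1 from flow(c,j), flow(j,i)
round 2: derive flow(g,i) via R1 from flow(g,h), flow(h,i)
round 2: derive flow(h,b) via R1 from flow(h,c), flow(c,b)
round 2: derive flow(h,f) via R1 from flow(h,i), flow(i,f)
round 2: derive flow(h,h) via R1 from flow(h,j), flow(j,h)
round 2: derive flow(i,b) via R1 from flow(i,c), flow(c,b)
round 2: derive flow(i,j) via R1 from flow(i,c), flow(c,j)
round 2: derive flow(j,c) via R1 from flow(j,h), flow(h,c)
round 2: derive flow(j,g) via R1 from flow(j,b), flow(b,g)
round 3: derive flow(h,g) via R1 from flow(h,b), flow(b,g)
round 3: derive flow(i,g) via R1 from flow(i,b), flow(b,g)
round 3: derive flow(i,h) via R1 from flow(i,b), flow(b,h)

no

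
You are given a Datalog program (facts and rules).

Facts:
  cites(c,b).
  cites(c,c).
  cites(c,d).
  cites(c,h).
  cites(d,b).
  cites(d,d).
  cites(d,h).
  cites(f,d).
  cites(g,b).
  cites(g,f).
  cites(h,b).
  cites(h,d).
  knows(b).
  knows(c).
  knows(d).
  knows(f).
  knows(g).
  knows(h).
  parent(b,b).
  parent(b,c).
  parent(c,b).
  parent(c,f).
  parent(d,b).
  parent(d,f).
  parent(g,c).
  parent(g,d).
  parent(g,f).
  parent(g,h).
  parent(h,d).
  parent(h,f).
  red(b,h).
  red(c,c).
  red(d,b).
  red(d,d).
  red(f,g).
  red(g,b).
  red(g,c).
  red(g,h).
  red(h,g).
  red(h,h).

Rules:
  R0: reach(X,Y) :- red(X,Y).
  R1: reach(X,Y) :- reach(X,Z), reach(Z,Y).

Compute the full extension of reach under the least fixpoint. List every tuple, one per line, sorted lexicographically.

reach(b,b)
reach(b,c)
reach(b,g)
reach(b,h)
reach(c,c)
reach(d,b)
reach(d,c)
reach(d,d)
reach(d,g)
reach(d,h)
reach(f,b)
reach(f,c)
reach(f,g)
reach(f,h)
reach(g,b)
reach(g,c)
reach(g,g)
reach(g,h)
reach(h,b)
reach(h,c)
reach(h,g)
reach(h,h)

round 1: derive reach(b,h) via R0 from red(b,h)
round 1: derive reach(c,c) via R0 from red(c,c)
round 1: derive reach(d,b) via R0 from red(d,b)
round 1: derive reach(d,d) via R0 from red(d,d)
round 1: derive reach(f,g) via R0 from red(f,g)
round 1: derive reach(g,b) via R0 from red(g,b)
round 1: derive reach(g,c) via R0 from red(g,c)
round 1: derive reach(g,h) via R0 from red(g,h)
round 1: derive reach(h,g) via R0 from red(h,g)
round 1: derive reach(h,h) via R0 from red(h,h)
round 2: derive reach(b,g) via R1 from reach(b,h), reach(h,g)
round 2: derive reach(d,h) via R1 from reach(d,b), reach(b,h)
round 2: derive reach(f,b) via R1 from reach(f,g), reach(g,b)
round 2: derive reach(f,c) via R1 from reach(f,g), reach(g,c)
round 2: derive reach(f,h) via R1 from reach(f,g), reach(g,h)
round 2: derive reach(g,g) via R1 from reach(g,h), reach(h,g)
round 2: derive reach(h,b) via R1 from reach(h,g), reach(g,b)
round 2: derive reach(h,c) via R1 from reach(h,g), reach(g,c)
round 3: derive reach(b,b) via R1 from reach(b,g), reach(g,b)
round 3: derive reach(b,c) via R1 from reach(b,g), reach(g,c)
round 3: derive reach(d,c) via R1 from reach(d,h), reach(h,c)
round 3: derive reach(d,g) via R1 from reach(d,b), reach(b,g)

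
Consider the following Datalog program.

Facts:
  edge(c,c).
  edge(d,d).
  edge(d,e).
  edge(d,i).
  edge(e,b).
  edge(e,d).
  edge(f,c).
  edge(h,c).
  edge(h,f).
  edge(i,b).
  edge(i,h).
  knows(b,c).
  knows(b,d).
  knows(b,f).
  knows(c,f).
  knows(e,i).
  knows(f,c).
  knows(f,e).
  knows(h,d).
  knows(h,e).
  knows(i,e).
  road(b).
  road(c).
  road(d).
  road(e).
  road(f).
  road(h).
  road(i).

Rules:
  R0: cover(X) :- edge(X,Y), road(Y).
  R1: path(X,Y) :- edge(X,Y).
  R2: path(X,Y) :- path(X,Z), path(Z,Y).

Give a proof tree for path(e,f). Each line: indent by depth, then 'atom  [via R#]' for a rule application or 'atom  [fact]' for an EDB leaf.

path(e,f)  [via R2]
  path(e,i)  [via R2]
    path(e,d)  [via R1]
      edge(e,d)  [fact]
    path(d,i)  [via R1]
      edge(d,i)  [fact]
  path(i,f)  [via R2]
    path(i,h)  [via R1]
      edge(i,h)  [fact]
    path(h,f)  [via R1]
      edge(h,f)  [fact]

round 1: derive path(c,c) via R1 from edge(c,c)
round 1: derive path(d,d) via R1 from edge(d,d)
round 1: derive path(d,e) via R1 from edge(d,e)
round 1: derive path(d,i) via R1 from edge(d,i)
round 1: derive path(e,b) via R1 from edge(e,b)
round 1: derive path(e,d) via R1 from edge(e,d)
round 1: derive path(f,c) via R1 from edge(f,c)
round 1: derive path(h,c) via R1 from edge(h,c)
round 1: derive path(h,f) via R1 from edge(h,f)
round 1: derive path(i,b) via R1 from edge(i,b)
round 1: derive path(i,h) via R1 from edge(i,h)
round 2: derive path(d,b) via R2 from path(d,e), path(e,b)
round 2: derive path(d,h) via R2 from path(d,i), path(i,h)
round 2: derive path(e,e) via R2 from path(e,d), path(d,e)
round 2: derive path(e,i) via R2 from path(e,d), path(d,i)
round 2: derive path(i,c) via R2 from path(i,h), path(h,c)
round 2: derive path(i,f) via R2 from path(i,h), path(h,f)
round 3: derive path(d,c) via R2 from path(d,h), path(h,c)
round 3: derive path(d,f) via R2 from path(d,h), path(h,f)
round 3: derive path(e,c) via R2 from path(e,i), path(i,c)
round 3: derive path(e,f) via R2 from path(e,i), path(i,f)
round 3: derive path(e,h) via R2 from path(e,d), path(d,h)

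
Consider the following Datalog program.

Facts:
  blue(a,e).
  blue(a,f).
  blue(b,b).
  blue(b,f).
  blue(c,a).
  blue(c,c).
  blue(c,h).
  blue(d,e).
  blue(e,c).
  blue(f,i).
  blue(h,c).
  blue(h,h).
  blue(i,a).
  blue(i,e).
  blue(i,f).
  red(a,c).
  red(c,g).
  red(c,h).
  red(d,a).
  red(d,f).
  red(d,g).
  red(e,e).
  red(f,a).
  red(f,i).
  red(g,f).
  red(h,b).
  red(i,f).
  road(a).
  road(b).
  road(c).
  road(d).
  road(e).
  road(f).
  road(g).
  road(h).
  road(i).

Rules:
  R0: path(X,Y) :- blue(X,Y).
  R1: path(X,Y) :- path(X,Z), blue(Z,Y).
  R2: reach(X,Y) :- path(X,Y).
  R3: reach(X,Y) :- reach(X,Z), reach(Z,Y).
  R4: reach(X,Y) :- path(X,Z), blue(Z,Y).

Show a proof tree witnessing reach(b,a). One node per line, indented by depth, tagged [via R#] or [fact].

reach(b,a)  [via R3]
  reach(b,f)  [via R2]
    path(b,f)  [via R0]
      blue(b,f)  [fact]
  reach(f,a)  [via R4]
    path(f,i)  [via R0]
      blue(f,i)  [fact]
    blue(i,a)  [fact]

round 1: derive path(a,e) via R0 from blue(a,e)
round 1: derive path(a,f) via R0 from blue(a,f)
round 1: derive path(b,b) via R0 from blue(b,b)
round 1: derive path(b,f) via R0 from blue(b,f)
round 1: derive path(c,a) via R0 from blue(c,a)
round 1: derive path(c,c) via R0 from blue(c,c)
round 1: derive path(c,h) via R0 from blue(c,h)
round 1: derive path(d,e) via R0 from blue(d,e)
round 1: derive path(e,c) via R0 from blue(e,c)
round 1: derive path(f,i) via R0 from blue(f,i)
round 1: derive path(h,c) via R0 from blue(h,c)
round 1: derive path(h,h) via R0 from blue(h,h)
round 1: derive path(i,a) via R0 from blue(i,a)
round 1: derive path(i,e) via R0 from blue(i,e)
round 1: derive path(i,f) via R0 from blue(i,f)
round 2: derive path(a,c) via R1 from path(a,e), blue(e,c)
round 2: derive path(a,i) via R1 from path(a,f), blue(f,i)
round 2: derive path(b,i) via R1 from path(b,f), blue(f,i)
round 2: derive path(c,e) via R1 from path(c,a), blue(a,e)
round 2: derive path(c,f) via R1 from path(c,a), blue(a,f)
round 2: derive path(d,c) via R1 from path(d,e), blue(e,c)
round 2: derive path(e,a) via R1 from path(e,c), blue(c,a)
round 2: derive path(e,h) via R1 from path(e,c), blue(c,h)
round 2: derive path(f,a) via R1 from path(f,i), blue(i,a)
round 2: derive path(f,e) via R1 from path(f,i), blue(i,e)
round 2: derive path(f,f) via R1 from path(f,i), blue(i,f)
round 2: derive path(h,a) via R1 from path(h,c), blue(c,a)
round 2: derive path(i,c) via R1 from path(i,e), blue(e,c)
round 2: derive path(i,i) via R1 from path(i,f), blue(f,i)
round 2: derive reach(a,e) via R2 from path(a,e)
round 2: derive reach(a,f) via R2 from path(a,f)
round 2: derive reach(b,b) via R2 from path(b,b)
round 2: derive reach(b,f) via R2 from path(b,f)
round 2: derive reach(c,a) via R2 from path(c,a)
round 2: derive reach(c,c) via R2 from path(c,c)
round 2: derive reach(c,h) via R2 from path(c,h)
round 2: derive reach(d,e) via R2 from path(d,e)
round 2: derive reach(e,c) via R2 from path(e,c)
round 2: derive reach(f,i) via R2 from path(f,i)
round 2: derive reach(h,c) via R2 from path(h,c)
round 2: derive reach(h,h) via R2 from path(h,h)
round 2: derive reach(i,a) via R2 from path(i,a)
round 2: derive reach(i,e) via R2 from path(i,e)
round 2: derive reach(i,f) via R2 from path(i,f)
round 2: derive reach(a,c) via R4 from path(a,e), blue(e,c)
round 2: derive reach(a,i) via R4 from path(a,f), blue(f,i)
round 2: derive reach(b,i) via R4 from path(b,f), blue(f,i)
round 2: derive reach(c,e) via R4 from path(c,a), blue(a,e)
round 2: derive reach(c,f) via R4 from path(c,a), blue(a,f)
round 2: derive reach(d,c) via R4 from path(d,e), blue(e,c)
round 2: derive reach(e,a) via R4 from path(e,c), blue(c,a)
round 2: derive reach(e,h) via R4 from path(e,c), blue(c,h)
round 2: derive reach(f,a) via R4 from path(f,i), blue(i,a)
round 2: derive reach(f,e) via R4 from path(f,i), blue(i,e)
round 2: derive reach(f,f) via R4 from path(f,i), blue(i,f)
round 2: derive reach(h,a) via R4 from path(h,c), blue(c,a)
round 2: derive reach(i,c) via R4 from path(i,e), blue(e,c)
round 2: derive reach(i,i) via R4 from path(i,f), blue(f,i)
round 3: derive path(a,a) via R1 from path(a,c), blue(c,a)
round 3: derive path(a,h) via R1 from path(a,c), blue(c,h)
round 3: derive path(b,a) via R1 from path(b,i), blue(i,a)
round 3: derive path(b,e) via R1 from path(b,i), blue(i,e)
round 3: derive path(c,i) via R1 from path(c,f), blue(f,i)
round 3: derive path(d,a) via R1 from path(d,c), blue(c,a)
round 3: derive path(d,h) via R1 from path(d,c), blue(c,h)
round 3: derive path(e,e) via R1 from path(e,a), blue(a,e)
round 3: derive path(e,f) via R1 from path(e,a), blue(a,f)
round 3: derive path(f,c) via R1 from path(f,e), blue(e,c)
round 3: derive path(h,e) via R1 from path(h,a), blue(a,e)
round 3: derive path(h,f) via R1 from path(h,a), blue(a,f)
round 3: derive path(i,h) via R1 from path(i,c), blue(c,h)
round 3: derive reach(a,a) via R3 from reach(a,c), reach(c,a)
round 3: derive reach(a,h) via R3 from reach(a,c), reach(c,h)
round 3: derive reach(b,a) via R3 from reach(b,f), reach(f,a)
round 3: derive reach(b,c) via R3 from reach(b,i), reach(i,c)
round 3: derive reach(b,e) via R3 from reach(b,f), reach(f,e)
round 3: derive reach(c,i) via R3 from reach(c,a), reach(a,i)
round 3: derive reach(d,a) via R3 from reach(d,c), reach(c,a)
round 3: derive reach(d,f) via R3 from reach(d,c), reach(c,f)
round 3: derive reach(d,h) via R3 from reach(d,c), reach(c,h)
round 3: derive reach(e,e) via R3 from reach(e,a), reach(a,e)
round 3: derive reach(e,f) via R3 from reach(e,a), reach(a,f)
round 3: derive reach(e,i) via R3 from reach(e,a), reach(a,i)
round 3: derive reach(f,c) via R3 from reach(f,a), reach(a,c)
round 3: derive reach(f,h) via R3 from reach(f,e), reach(e,h)
round 3: derive reach(h,e) via R3 from reach(h,a), reach(a,e)
round 3: derive reach(h,f) via R3 from reach(h,a), reach(a,f)
round 3: derive reach(h,i) via R3 from reach(h,a), reach(a,i)
round 3: derive reach(i,h) via R3 from reach(i,c), reach(c,h)
round 4: derive path(b,c) via R1 from path(b,e), blue(e,c)
round 4: derive path(d,f) via R1 from path(d,a), blue(a,f)
round 4: derive path(e,i) via R1 from path(e,f), blue(f,i)
round 4: derive path(f,h) via R1 from path(f,c), blue(c,h)
round 4: derive path(h,i) via R1 from path(h,f), blue(f,i)
round 4: derive reach(b,h) via R3 from reach(b,a), reach(a,h)
round 4: derive reach(d,i) via R3 from reach(d,a), reach(a,i)
round 5: derive path(b,h) via R1 from path(b,c), blue(c,h)
round 5: derive path(d,i) via R1 from path(d,f), blue(f,i)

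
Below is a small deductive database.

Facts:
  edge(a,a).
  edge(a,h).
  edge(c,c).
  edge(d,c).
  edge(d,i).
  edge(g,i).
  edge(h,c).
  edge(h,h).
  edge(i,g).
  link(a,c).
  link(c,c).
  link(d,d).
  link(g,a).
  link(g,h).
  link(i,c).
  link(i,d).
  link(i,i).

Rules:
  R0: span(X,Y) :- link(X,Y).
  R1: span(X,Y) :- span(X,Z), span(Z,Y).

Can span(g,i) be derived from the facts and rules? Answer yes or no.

no

round 1: derive span(a,c) via R0 from link(a,c)
round 1: derive span(c,c) via R0 from link(c,c)
round 1: derive span(d,d) via R0 from link(d,d)
round 1: derive span(g,a) via R0 from link(g,a)
round 1: derive span(g,h) via R0 from link(g,h)
round 1: derive span(i,c) via R0 from link(i,c)
round 1: derive span(i,d) via R0 from link(i,d)
round 1: derive span(i,i) via R0 from link(i,i)
round 2: derive span(g,c) via R1 from span(g,a), span(a,c)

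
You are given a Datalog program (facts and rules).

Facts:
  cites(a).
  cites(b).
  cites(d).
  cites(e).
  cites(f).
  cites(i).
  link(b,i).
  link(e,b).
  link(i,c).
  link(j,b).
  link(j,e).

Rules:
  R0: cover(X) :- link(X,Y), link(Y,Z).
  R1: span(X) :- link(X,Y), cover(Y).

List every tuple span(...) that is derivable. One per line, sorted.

span(e)
span(j)

round 1: derive cover(b) via R0 from link(b,i), link(i,c)
round 1: derive cover(e) via R0 from link(e,b), link(b,i)
round 1: derive cover(j) via R0 from link(j,b), link(b,i)
round 2: derive span(e) via R1 from link(e,b), cover(b)
round 2: derive span(j) via R1 from link(j,b), cover(b)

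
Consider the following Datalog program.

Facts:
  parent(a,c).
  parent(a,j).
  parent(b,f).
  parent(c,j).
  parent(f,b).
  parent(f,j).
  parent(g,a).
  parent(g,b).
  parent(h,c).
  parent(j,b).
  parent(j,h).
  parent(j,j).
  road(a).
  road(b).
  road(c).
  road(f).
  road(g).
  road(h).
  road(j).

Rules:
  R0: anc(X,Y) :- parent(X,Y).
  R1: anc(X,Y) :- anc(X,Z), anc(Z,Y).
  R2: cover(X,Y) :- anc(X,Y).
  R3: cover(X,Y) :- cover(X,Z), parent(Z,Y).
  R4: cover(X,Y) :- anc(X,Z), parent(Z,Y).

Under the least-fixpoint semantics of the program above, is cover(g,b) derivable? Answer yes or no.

yes

round 1: derive anc(a,c) via R0 from parent(a,c)
round 1: derive anc(a,j) via R0 from parent(a,j)
round 1: derive anc(b,f) via R0 from parent(b,f)
round 1: derive anc(c,j) via R0 from parent(c,j)
round 1: derive anc(f,b) via R0 from parent(f,b)
round 1: derive anc(f,j) via R0 from parent(f,j)
round 1: derive anc(g,a) via R0 from parent(g,a)
round 1: derive anc(g,b) via R0 from parent(g,b)
round 1: derive anc(h,c) via R0 from parent(h,c)
round 1: derive anc(j,b) via R0 from parent(j,b)
round 1: derive anc(j,h) via R0 from parent(j,h)
round 1: derive anc(j,j) via R0 from parent(j,j)
round 2: derive anc(a,b) via R1 from anc(a,j), anc(j,b)
round 2: derive anc(a,h) via R1 from anc(a,j), anc(j,h)
round 2: derive anc(b,b) via R1 from anc(b,f), anc(f,b)
round 2: derive anc(b,j) via R1 from anc(b,f), anc(f,j)
round 2: derive anc(c,b) via R1 from anc(c,j), anc(j,b)
round 2: derive anc(c,h) via R1 from anc(c,j), anc(j,h)
round 2: derive anc(f,f) via R1 from anc(f,b), anc(b,f)
round 2: derive anc(f,h) via R1 from anc(f,j), anc(j,h)
round 2: derive anc(g,c) via R1 from anc(g,a), anc(a,c)
round 2: derive anc(g,f) via R1 from anc(g,b), anc(b,f)
round 2: derive anc(g,j) via R1 from anc(g,a), anc(a,j)
round 2: derive anc(h,j) via R1 from anc(h,c), anc(c,j)
round 2: derive anc(j,c) via R1 from anc(j,h), anc(h,c)
round 2: derive anc(j,f) via R1 from anc(j,b), anc(b,f)
round 2: derive cover(a,c) via R2 from anc(a,c)
round 2: derive cover(a,j) via R2 from anc(a,j)
round 2: derive cover(b,f) via R2 from anc(b,f)
round 2: derive cover(c,j) via R2 from anc(c,j)
round 2: derive cover(f,b) via R2 from anc(f,b)
round 2: derive cover(f,j) via R2 from anc(f,j)
round 2: derive cover(g,a) via R2 from anc(g,a)
round 2: derive cover(g,b) via R2 from anc(g,b)
round 2: derive cover(h,c) via R2 from anc(h,c)
round 2: derive cover(j,b) via R2 from anc(j,b)
round 2: derive cover(j,h) via R2 from anc(j,h)
round 2: derive cover(j,j) via R2 from anc(j,j)
round 2: derive cover(a,b) via R4 from anc(a,j), parent(j,b)
round 2: derive cover(a,h) via R4 from anc(a,j), parent(j,h)
round 2: derive cover(b,b) via R4 from anc(b,f), parent(f,b)
round 2: derive cover(b,j) via R4 from anc(b,f), parent(f,j)
round 2: derive cover(c,b) via R4 from anc(c,j), parent(j,b)
round 2: derive cover(c,h) via R4 from anc(c,j), parent(j,h)
round 2: derive cover(f,f) via R4 from anc(f,b), parent(b,f)
round 2: derive cover(f,h) via R4 from anc(f,j), parent(j,h)
round 2: derive cover(g,c) via R4 from anc(g,a), parent(a,c)
round 2: derive cover(g,f) via R4 from anc(g,b), parent(b,f)
round 2: derive cover(g,j) via R4 from anc(g,a), parent(a,j)
round 2: derive cover(h,j) via R4 from anc(h,c), parent(c,j)
round 2: derive cover(j,c) via R4 from anc(j,h), parent(h,c)
round 2: derive cover(j,f) via R4 from anc(j,b), parent(b,f)
round 3: derive anc(a,f) via R1 from anc(a,b), anc(b,f)
round 3: derive anc(b,c) via R1 from anc(b,j), anc(j,c)
round 3: derive anc(b,h) via R1 from anc(b,f), anc(f,h)
round 3: derive anc(c,c) via R1 from anc(c,h), anc(h,c)
round 3: derive anc(c,f) via R1 from anc(c,b), anc(b,f)
round 3: derive anc(f,c) via R1 from anc(f,h), anc(h,c)
round 3: derive anc(g,h) via R1 from anc(g,a), anc(a,h)
round 3: derive anc(h,b) via R1 from anc(h,c), anc(c,b)
round 3: derive anc(h,f) via R1 from anc(h,j), anc(j,f)
round 3: derive anc(h,h) via R1 from anc(h,c), anc(c,h)
round 3: derive cover(a,f) via R3 from cover(a,b), parent(b,f)
round 3: derive cover(b,h) via R3 from cover(b,j), parent(j,h)
round 3: derive cover(c,c) via R3 from cover(c,h), parent(h,c)
round 3: derive cover(c,f) via R3 from cover(c,b), parent(b,f)
round 3: derive cover(f,c) via R3 from cover(f,h), parent(h,c)
round 3: derive cover(g,h) via R3 from cover(g,j), parent(j,h)
round 3: derive cover(h,b) via R3 from cover(h,j), parent(j,b)
round 3: derive cover(h,h) via R3 from cover(h,j), parent(j,h)
round 4: derive cover(b,c) via R2 from anc(b,c)
round 4: derive cover(h,f) via R2 from anc(h,f)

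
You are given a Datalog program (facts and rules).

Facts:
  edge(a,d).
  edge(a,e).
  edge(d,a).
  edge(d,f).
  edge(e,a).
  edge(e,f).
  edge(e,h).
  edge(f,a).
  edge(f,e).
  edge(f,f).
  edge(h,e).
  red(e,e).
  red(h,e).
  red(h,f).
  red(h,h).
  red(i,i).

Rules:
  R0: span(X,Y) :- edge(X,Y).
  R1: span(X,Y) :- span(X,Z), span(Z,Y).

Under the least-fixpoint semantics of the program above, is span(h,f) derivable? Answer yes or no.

round 1: derive span(a,d) via R0 from edge(a,d)
round 1: derive span(a,e) via R0 from edge(a,e)
round 1: derive span(d,a) via R0 from edge(d,a)
round 1: derive span(d,f) via R0 from edge(d,f)
round 1: derive span(e,a) via R0 from edge(e,a)
round 1: derive span(e,f) via R0 from edge(e,f)
round 1: derive span(e,h) via R0 from edge(e,h)
round 1: derive span(f,a) via R0 from edge(f,a)
round 1: derive span(f,e) via R0 from edge(f,e)
round 1: derive span(f,f) via R0 from edge(f,f)
round 1: derive span(h,e) via R0 from edge(h,e)
round 2: derive span(a,a) via R1 from span(a,d), span(d,a)
round 2: derive span(a,f) via R1 from span(a,d), span(d,f)
round 2: derive span(a,h) via R1 from span(a,e), span(e,h)
round 2: derive span(d,d) via R1 from span(d,a), span(a,d)
round 2: derive span(d,e) via R1 from span(d,a), span(a,e)
round 2: derive span(e,d) via R1 from span(e,a), span(a,d)
round 2: derive span(e,e) via R1 from span(e,a), span(a,e)
round 2: derive span(f,d) via R1 from span(f,a), span(a,d)
round 2: derive span(f,h) via R1 from span(f,e), span(e,h)
round 2: derive span(h,a) via R1 from span(h,e), span(e,a)
round 2: derive span(h,f) via R1 from span(h,e), span(e,f)
round 2: derive span(h,h) via R1 from span(h,e), span(e,h)
round 3: derive span(d,h) via R1 from span(d,a), span(a,h)
round 3: derive span(h,d) via R1 from span(h,a), span(a,d)

yes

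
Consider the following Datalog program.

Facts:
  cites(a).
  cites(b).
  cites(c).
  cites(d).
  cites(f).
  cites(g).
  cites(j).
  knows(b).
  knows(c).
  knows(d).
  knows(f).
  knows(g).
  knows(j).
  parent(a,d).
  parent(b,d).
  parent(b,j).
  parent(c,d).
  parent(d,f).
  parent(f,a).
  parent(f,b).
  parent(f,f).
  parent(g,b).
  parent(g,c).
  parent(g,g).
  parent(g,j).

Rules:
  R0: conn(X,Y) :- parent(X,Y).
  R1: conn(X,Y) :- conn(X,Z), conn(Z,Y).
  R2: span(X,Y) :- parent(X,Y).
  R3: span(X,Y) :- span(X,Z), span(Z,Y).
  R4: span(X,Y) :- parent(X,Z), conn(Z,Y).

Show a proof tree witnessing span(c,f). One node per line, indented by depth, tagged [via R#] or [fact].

span(c,f)  [via R3]
  span(c,d)  [via R2]
    parent(c,d)  [fact]
  span(d,f)  [via R2]
    parent(d,f)  [fact]

round 1: derive conn(a,d) via R0 from parent(a,d)
round 1: derive conn(b,d) via R0 from parent(b,d)
round 1: derive conn(b,j) via R0 from parent(b,j)
round 1: derive conn(c,d) via R0 from parent(c,d)
round 1: derive conn(d,f) via R0 from parent(d,f)
round 1: derive conn(f,a) via R0 from parent(f,a)
round 1: derive conn(f,b) via R0 from parent(f,b)
round 1: derive conn(f,f) via R0 from parent(f,f)
round 1: derive conn(g,b) via R0 from parent(g,b)
round 1: derive conn(g,c) via R0 from parent(g,c)
round 1: derive conn(g,g) via R0 from parent(g,g)
round 1: derive conn(g,j) via R0 from parent(g,j)
round 1: derive span(a,d) via R2 from parent(a,d)
round 1: derive span(b,d) via R2 from parent(b,d)
round 1: derive span(b,j) via R2 from parent(b,j)
round 1: derive span(c,d) via R2 from parent(c,d)
round 1: derive span(d,f) via R2 from parent(d,f)
round 1: derive span(f,a) via R2 from parent(f,a)
round 1: derive span(f,b) via R2 from parent(f,b)
round 1: derive span(f,f) via R2 from parent(f,f)
round 1: derive span(g,b) via R2 from parent(g,b)
round 1: derive span(g,c) via R2 from parent(g,c)
round 1: derive span(g,g) via R2 from parent(g,g)
round 1: derive span(g,j) via R2 from parent(g,j)
round 2: derive conn(a,f) via R1 from conn(a,d), conn(d,f)
round 2: derive conn(b,f) via R1 from conn(b,d), conn(d,f)
round 2: derive conn(c,f) via R1 from conn(c,d), conn(d,f)
round 2: derive conn(d,a) via R1 from conn(d,f), conn(f,a)
round 2: derive conn(d,b) via R1 from conn(d,f), conn(f,b)
round 2: derive conn(f,d) via R1 from conn(f,a), conn(a,d)
round 2: derive conn(f,j) via R1 from conn(f,b), conn(b,j)
round 2: derive conn(g,d) via R1 from conn(g,b), conn(b,d)
round 2: derive span(a,f) via R3 from span(a,d), span(d,f)
round 2: derive span(b,f) via R3 from span(b,d), span(d,f)
round 2: derive span(c,f) via R3 from span(c,d), span(d,f)
round 2: derive span(d,a) via R3 from span(d,f), span(f,a)
round 2: derive span(d,b) via R3 from span(d,f), span(f,b)
round 2: derive span(f,d) via R3 from span(f,a), span(a,d)
round 2: derive span(f,j) via R3 from span(f,b), span(b,j)
round 2: derive span(g,d) via R3 from span(g,b), span(b,d)
round 3: derive conn(a,a) via R1 from conn(a,d), conn(d,a)
round 3: derive conn(a,b) via R1 from conn(a,d), conn(d,b)
round 3: derive conn(a,j) via R1 from conn(a,f), conn(f,j)
round 3: derive conn(b,a) via R1 from conn(b,d), conn(d,a)
round 3: derive conn(b,b) via R1 from conn(b,d), conn(d,b)
round 3: derive conn(c,a) via R1 from conn(c,d), conn(d,a)
round 3: derive conn(c,b) via R1 from conn(c,d), conn(d,b)
round 3: derive conn(c,j) via R1 from conn(c,f), conn(f,j)
round 3: derive conn(d,d) via R1 from conn(d,a), conn(a,d)
round 3: derive conn(d,j) via R1 from conn(d,b), conn(b,j)
round 3: derive conn(g,a) via R1 from conn(g,d), conn(d,a)
round 3: derive conn(g,f) via R1 from conn(g,b), conn(b,f)
round 3: derive span(a,a) via R3 from span(a,d), span(d,a)
round 3: derive span(a,b) via R3 from span(a,d), span(d,b)
round 3: derive span(a,j) via R3 from span(a,f), span(f,j)
round 3: derive span(b,a) via R3 from span(b,d), span(d,a)
round 3: derive span(b,b) via R3 from span(b,d), span(d,b)
round 3: derive span(c,a) via R3 from span(c,d), span(d,a)
round 3: derive span(c,b) via R3 from span(c,d), span(d,b)
round 3: derive span(c,j) via R3 from span(c,f), span(f,j)
round 3: derive span(d,d) via R3 from span(d,a), span(a,d)
round 3: derive span(d,j) via R3 from span(d,b), span(b,j)
round 3: derive span(g,a) via R3 from span(g,d), span(d,a)
round 3: derive span(g,f) via R3 from span(g,b), span(b,f)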